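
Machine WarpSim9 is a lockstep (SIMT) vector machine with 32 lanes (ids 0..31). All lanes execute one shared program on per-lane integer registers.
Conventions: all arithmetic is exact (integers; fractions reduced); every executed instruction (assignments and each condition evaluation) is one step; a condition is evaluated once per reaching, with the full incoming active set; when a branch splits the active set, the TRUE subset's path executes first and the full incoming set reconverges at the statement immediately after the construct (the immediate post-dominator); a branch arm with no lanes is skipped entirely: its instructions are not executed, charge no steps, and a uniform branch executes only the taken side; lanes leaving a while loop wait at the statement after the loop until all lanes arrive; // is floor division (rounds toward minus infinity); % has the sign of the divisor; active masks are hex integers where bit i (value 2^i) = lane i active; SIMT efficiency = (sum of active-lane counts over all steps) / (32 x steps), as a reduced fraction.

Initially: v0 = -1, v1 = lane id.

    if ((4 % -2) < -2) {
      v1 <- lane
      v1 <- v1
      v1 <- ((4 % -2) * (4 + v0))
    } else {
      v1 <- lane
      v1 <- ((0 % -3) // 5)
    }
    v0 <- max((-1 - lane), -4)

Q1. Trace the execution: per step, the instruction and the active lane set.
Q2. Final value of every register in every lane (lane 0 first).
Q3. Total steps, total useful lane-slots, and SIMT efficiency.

step 0: eval ((4 % -2) < -2)         0xffffffff
step 1: v1 <- lane                   0xffffffff
step 2: v1 <- ((0 % -3) // 5)        0xffffffff
step 3: v0 <- max((-1 - lane), -4)   0xffffffff

Answer: 4 steps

v0: -1,-2,-3,-4,-4,-4,-4,-4,-4,-4,-4,-4,-4,-4,-4,-4,-4,-4,-4,-4,-4,-4,-4,-4,-4,-4,-4,-4,-4,-4,-4,-4
v1: 0,0,0,0,0,0,0,0,0,0,0,0,0,0,0,0,0,0,0,0,0,0,0,0,0,0,0,0,0,0,0,0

steps = 4; useful = 128; efficiency = 128/128 = 1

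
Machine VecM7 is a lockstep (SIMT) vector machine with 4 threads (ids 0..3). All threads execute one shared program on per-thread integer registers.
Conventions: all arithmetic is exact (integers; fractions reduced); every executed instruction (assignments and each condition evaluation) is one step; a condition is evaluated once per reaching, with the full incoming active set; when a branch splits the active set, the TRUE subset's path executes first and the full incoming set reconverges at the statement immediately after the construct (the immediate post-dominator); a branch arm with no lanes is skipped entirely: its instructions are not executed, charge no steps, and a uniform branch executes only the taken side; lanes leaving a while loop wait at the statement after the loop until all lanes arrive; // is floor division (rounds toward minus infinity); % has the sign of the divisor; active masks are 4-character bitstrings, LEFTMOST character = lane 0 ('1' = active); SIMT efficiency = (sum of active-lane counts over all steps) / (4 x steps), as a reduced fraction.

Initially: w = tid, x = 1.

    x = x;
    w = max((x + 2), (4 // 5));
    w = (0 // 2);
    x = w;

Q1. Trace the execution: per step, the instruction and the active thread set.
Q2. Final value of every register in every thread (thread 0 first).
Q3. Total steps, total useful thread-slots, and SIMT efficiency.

step 0: x <- x                       1111
step 1: w <- max((x + 2), (4 // 5))  1111
step 2: w <- (0 // 2)                1111
step 3: x <- w                       1111

Answer: 4 steps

w: 0,0,0,0
x: 0,0,0,0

steps = 4; useful = 16; efficiency = 16/16 = 1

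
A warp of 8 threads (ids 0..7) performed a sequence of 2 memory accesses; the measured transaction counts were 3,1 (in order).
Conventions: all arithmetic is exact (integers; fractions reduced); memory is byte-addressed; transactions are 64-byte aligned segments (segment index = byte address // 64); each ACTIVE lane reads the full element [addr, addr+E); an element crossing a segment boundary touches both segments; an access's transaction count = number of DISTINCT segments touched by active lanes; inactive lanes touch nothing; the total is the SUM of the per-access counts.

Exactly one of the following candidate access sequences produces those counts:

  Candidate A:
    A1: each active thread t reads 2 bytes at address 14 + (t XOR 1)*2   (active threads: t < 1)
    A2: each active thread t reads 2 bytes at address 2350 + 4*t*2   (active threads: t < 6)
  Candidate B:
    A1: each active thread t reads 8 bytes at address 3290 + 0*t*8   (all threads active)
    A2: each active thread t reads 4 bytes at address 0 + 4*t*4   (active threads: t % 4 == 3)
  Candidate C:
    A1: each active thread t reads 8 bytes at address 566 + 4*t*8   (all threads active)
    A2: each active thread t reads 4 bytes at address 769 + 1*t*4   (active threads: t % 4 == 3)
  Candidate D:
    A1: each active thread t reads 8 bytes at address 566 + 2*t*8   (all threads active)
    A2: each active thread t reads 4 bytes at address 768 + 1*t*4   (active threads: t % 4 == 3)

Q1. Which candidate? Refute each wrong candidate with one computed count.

A: A1 gives 1 transaction, not 3
B: A1 gives 1 transaction, not 3
C: A1 gives 5 transactions, not 3
D: all counts match (3,1)

Answer: D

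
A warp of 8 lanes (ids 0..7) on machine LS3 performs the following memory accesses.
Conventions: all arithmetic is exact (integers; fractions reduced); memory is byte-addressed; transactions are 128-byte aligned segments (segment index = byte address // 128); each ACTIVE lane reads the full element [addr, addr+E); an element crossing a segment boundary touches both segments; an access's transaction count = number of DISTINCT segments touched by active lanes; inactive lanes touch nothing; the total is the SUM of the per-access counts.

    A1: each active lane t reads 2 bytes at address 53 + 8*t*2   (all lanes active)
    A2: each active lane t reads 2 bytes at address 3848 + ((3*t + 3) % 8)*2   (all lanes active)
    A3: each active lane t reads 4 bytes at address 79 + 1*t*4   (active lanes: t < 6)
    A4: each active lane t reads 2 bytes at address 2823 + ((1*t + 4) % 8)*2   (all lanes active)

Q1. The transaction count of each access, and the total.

A1: 2 transactions
A2: 1 transaction
A3: 1 transaction
A4: 1 transaction

Answer: 2,1,1,1; total 5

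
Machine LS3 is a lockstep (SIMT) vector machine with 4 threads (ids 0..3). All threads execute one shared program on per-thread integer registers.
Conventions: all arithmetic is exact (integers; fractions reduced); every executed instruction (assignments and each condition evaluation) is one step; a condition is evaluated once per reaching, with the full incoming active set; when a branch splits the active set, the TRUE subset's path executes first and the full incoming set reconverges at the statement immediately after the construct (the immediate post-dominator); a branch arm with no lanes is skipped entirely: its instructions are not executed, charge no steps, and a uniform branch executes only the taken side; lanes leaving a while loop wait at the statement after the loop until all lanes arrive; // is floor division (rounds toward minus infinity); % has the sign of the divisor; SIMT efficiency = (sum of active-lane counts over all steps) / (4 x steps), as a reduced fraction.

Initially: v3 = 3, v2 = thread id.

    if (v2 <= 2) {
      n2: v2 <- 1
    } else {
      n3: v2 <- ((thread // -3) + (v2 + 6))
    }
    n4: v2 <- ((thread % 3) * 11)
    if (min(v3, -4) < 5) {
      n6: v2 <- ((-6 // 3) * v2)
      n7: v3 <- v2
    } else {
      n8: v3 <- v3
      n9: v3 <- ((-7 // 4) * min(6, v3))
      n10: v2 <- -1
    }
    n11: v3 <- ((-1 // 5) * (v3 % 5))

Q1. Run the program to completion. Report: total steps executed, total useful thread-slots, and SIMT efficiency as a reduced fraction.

Answer: 8 steps, 28 useful, 7/8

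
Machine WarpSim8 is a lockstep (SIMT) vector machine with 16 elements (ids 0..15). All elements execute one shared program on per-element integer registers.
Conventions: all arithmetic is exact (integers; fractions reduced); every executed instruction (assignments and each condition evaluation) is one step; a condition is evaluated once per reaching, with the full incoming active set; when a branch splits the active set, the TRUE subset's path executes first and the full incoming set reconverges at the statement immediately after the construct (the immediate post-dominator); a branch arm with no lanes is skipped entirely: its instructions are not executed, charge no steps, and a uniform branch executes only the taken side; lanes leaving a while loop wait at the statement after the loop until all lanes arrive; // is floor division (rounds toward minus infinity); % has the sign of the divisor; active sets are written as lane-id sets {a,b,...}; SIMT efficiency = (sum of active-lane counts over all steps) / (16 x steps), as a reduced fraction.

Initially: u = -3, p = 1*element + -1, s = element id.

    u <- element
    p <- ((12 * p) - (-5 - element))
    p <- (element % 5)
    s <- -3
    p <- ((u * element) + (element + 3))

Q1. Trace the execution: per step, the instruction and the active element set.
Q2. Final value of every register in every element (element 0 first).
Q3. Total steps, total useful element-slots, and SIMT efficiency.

step 0: u <- element                 {0,1,2,3,4,5,6,7,8,9,10,11,12,13,14,15}
step 1: p <- ((12 * p) - (-5 - element)) {0,1,2,3,4,5,6,7,8,9,10,11,12,13,14,15}
step 2: p <- (element % 5)           {0,1,2,3,4,5,6,7,8,9,10,11,12,13,14,15}
step 3: s <- -3                      {0,1,2,3,4,5,6,7,8,9,10,11,12,13,14,15}
step 4: p <- ((u * element) + (element + 3)) {0,1,2,3,4,5,6,7,8,9,10,11,12,13,14,15}

Answer: 5 steps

u: 0,1,2,3,4,5,6,7,8,9,10,11,12,13,14,15
p: 3,5,9,15,23,33,45,59,75,93,113,135,159,185,213,243
s: -3,-3,-3,-3,-3,-3,-3,-3,-3,-3,-3,-3,-3,-3,-3,-3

steps = 5; useful = 80; efficiency = 80/80 = 1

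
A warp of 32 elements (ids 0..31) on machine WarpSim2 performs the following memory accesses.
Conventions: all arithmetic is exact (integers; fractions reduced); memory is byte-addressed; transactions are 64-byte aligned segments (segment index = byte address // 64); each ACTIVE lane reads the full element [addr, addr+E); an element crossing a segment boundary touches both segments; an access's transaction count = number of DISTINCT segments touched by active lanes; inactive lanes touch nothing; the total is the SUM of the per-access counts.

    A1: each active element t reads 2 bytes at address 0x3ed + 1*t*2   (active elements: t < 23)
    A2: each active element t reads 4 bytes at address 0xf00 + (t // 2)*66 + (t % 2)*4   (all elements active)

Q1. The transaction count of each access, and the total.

A1: 2 transactions
A2: 16 transactions

Answer: 2,16; total 18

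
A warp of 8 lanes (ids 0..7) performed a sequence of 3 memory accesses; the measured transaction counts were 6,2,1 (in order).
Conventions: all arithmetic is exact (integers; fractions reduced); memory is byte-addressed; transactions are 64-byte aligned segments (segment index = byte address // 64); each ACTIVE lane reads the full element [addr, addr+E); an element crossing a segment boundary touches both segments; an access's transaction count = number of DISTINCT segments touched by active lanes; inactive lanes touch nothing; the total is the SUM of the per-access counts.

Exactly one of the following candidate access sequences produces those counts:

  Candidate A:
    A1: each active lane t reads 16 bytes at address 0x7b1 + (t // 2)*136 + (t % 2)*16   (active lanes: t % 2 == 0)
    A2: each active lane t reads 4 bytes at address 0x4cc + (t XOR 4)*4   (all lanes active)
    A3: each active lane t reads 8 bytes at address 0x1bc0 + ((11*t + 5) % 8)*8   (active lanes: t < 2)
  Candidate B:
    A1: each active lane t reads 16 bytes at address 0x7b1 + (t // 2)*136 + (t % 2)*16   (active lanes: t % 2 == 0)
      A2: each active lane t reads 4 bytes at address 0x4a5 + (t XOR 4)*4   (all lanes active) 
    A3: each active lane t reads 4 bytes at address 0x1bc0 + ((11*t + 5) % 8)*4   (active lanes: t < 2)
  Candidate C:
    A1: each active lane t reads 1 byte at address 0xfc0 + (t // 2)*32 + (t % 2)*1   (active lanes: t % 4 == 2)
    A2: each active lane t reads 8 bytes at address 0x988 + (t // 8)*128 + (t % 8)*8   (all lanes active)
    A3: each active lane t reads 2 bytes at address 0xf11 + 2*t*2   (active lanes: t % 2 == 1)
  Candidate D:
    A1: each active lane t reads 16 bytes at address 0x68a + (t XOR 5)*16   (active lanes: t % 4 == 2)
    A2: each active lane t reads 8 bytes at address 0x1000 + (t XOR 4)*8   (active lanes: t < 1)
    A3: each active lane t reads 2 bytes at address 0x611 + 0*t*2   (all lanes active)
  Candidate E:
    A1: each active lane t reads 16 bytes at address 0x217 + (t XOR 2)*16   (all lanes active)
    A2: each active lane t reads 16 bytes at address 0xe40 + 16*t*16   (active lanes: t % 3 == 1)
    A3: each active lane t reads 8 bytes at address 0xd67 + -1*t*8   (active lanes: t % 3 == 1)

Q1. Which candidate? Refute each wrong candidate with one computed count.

A: A2 gives 1 transaction, not 2
C: A1 gives 2 transactions, not 6
D: A1 gives 3 transactions, not 6
E: A1 gives 3 transactions, not 6
B: all counts match (6,2,1)

Answer: B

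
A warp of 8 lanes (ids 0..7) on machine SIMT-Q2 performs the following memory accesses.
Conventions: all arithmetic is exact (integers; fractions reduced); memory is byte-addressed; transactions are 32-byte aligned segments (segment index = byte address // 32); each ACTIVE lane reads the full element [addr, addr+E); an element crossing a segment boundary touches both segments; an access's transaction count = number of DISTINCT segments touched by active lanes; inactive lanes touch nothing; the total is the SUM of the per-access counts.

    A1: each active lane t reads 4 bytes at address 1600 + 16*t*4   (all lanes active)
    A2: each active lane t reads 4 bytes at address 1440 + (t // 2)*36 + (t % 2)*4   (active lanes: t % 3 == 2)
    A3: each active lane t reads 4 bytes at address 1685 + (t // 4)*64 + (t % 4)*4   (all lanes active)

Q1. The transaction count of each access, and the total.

A1: 8 transactions
A2: 2 transactions
A3: 4 transactions

Answer: 8,2,4; total 14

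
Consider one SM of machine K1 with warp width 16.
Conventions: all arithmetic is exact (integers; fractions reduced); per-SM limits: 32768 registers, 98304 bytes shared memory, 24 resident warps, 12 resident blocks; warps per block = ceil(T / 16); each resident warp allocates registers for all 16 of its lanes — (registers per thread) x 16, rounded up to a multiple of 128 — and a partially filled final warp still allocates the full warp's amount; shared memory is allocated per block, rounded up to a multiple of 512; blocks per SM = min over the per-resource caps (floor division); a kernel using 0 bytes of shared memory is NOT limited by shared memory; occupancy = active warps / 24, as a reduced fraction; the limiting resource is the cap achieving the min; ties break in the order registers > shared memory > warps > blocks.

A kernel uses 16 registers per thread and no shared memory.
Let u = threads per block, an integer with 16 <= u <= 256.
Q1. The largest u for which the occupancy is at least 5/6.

Answer: u = 192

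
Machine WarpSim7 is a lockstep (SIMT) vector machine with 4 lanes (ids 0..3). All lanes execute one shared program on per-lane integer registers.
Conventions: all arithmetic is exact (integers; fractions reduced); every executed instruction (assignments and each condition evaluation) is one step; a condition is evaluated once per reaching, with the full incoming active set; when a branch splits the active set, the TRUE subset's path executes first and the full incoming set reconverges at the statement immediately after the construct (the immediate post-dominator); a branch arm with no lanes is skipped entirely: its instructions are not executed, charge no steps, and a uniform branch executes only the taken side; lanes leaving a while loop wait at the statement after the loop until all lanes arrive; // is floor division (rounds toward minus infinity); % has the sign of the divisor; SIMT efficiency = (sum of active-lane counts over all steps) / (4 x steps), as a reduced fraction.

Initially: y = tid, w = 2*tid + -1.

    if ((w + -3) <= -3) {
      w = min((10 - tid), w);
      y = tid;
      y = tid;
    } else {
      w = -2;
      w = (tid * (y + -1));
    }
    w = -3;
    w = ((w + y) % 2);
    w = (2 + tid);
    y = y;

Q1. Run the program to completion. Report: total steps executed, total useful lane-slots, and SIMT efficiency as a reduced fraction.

Answer: 10 steps, 29 useful, 29/40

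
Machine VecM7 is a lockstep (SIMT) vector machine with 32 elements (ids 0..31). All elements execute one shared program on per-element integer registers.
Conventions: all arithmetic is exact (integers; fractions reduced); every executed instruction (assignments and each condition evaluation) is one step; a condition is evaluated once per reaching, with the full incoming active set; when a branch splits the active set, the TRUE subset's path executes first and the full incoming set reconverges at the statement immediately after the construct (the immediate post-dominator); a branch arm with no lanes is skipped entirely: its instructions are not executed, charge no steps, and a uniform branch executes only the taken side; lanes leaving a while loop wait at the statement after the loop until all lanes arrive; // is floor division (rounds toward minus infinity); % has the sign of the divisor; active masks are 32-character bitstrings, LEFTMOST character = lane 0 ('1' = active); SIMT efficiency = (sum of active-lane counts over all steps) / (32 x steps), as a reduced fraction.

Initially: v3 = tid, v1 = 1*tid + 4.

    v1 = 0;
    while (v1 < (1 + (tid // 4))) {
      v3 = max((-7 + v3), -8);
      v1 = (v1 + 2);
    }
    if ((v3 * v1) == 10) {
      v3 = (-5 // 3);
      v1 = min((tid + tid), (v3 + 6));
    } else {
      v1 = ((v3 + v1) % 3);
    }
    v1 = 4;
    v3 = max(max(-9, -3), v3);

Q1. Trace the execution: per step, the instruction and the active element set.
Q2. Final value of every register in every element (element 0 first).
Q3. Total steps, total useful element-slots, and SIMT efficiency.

step 0: v1 <- 0                      11111111111111111111111111111111
step 1: eval (v1 < (1 + (tid // 4))) 11111111111111111111111111111111
step 2: v3 <- max((-7 + v3), -8)     11111111111111111111111111111111
step 3: v1 <- (v1 + 2)               11111111111111111111111111111111
step 4: eval (v1 < (1 + (tid // 4))) 11111111111111111111111111111111
step 5: v3 <- max((-7 + v3), -8)     00000000111111111111111111111111
step 6: v1 <- (v1 + 2)               00000000111111111111111111111111
step 7: eval (v1 < (1 + (tid // 4))) 00000000111111111111111111111111
step 8: v3 <- max((-7 + v3), -8)     00000000000000001111111111111111
step 9: v1 <- (v1 + 2)               00000000000000001111111111111111
step 10: eval (v1 < (1 + (tid // 4))) 00000000000000001111111111111111
step 11: v3 <- max((-7 + v3), -8)     00000000000000000000000011111111
step 12: v1 <- (v1 + 2)               00000000000000000000000011111111
step 13: eval (v1 < (1 + (tid // 4))) 00000000000000000000000011111111
step 14: eval ((v3 * v1) == 10)       11111111111111111111111111111111
step 15: v1 <- ((v3 + v1) % 3)        11111111111111111111111111111111
step 16: v1 <- 4                      11111111111111111111111111111111
step 17: v3 <- max(max(-9, -3), v3)   11111111111111111111111111111111

Answer: 18 steps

v3: -3,-3,-3,-3,-3,-2,-1,0,-3,-3,-3,-3,-2,-1,0,1,-3,-3,-3,-2,-1,0,1,2,-3,-3,-2,-1,0,1,2,3
v1: 4,4,4,4,4,4,4,4,4,4,4,4,4,4,4,4,4,4,4,4,4,4,4,4,4,4,4,4,4,4,4,4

steps = 18; useful = 432; efficiency = 432/576 = 3/4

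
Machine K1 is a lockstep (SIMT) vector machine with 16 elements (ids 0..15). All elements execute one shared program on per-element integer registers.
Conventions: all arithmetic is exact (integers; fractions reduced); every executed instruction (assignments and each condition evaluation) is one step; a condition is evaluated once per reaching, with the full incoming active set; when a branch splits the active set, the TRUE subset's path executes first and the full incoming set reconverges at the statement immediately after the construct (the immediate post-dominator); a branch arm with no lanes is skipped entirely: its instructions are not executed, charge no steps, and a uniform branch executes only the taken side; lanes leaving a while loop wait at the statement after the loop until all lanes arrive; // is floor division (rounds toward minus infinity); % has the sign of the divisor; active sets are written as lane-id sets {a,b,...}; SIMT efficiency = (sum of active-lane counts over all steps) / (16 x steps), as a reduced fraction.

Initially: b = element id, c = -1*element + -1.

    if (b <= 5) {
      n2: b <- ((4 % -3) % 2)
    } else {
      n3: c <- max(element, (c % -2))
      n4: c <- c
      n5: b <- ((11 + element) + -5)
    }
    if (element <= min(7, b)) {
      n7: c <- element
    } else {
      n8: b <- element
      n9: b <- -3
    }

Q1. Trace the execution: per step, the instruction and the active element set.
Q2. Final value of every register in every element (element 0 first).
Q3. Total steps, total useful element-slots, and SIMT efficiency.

step 0: eval (b <= 5)                {0,1,2,3,4,5,6,7,8,9,10,11,12,13,14,15}
step 1: b <- ((4 % -3) % 2)          {0,1,2,3,4,5}
step 2: c <- max(element, (c % -2))  {6,7,8,9,10,11,12,13,14,15}
step 3: c <- c                       {6,7,8,9,10,11,12,13,14,15}
step 4: b <- ((11 + element) + -5)   {6,7,8,9,10,11,12,13,14,15}
step 5: eval (element <= min(7, b))  {0,1,2,3,4,5,6,7,8,9,10,11,12,13,14,15}
step 6: c <- element                 {0,6,7}
step 7: b <- element                 {1,2,3,4,5,8,9,10,11,12,13,14,15}
step 8: b <- -3                      {1,2,3,4,5,8,9,10,11,12,13,14,15}

Answer: 9 steps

b: 0,-3,-3,-3,-3,-3,12,13,-3,-3,-3,-3,-3,-3,-3,-3
c: 0,-2,-3,-4,-5,-6,6,7,8,9,10,11,12,13,14,15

steps = 9; useful = 97; efficiency = 97/144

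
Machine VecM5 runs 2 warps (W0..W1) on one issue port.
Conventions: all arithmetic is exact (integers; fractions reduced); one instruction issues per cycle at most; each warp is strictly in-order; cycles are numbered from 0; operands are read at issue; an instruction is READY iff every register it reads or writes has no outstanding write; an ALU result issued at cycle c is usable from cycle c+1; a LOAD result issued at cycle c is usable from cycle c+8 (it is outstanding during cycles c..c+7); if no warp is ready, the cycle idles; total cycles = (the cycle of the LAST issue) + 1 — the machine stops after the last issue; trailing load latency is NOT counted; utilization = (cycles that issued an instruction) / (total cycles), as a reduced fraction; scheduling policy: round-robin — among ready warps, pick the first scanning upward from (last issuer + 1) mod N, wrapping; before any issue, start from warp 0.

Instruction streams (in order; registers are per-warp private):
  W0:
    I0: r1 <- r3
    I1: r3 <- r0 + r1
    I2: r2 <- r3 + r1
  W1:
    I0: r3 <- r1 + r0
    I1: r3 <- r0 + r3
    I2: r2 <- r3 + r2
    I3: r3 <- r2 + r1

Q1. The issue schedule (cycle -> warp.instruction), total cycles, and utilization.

cycle 0: W0.I0
cycle 1: W1.I0
cycle 2: W0.I1
cycle 3: W1.I1
cycle 4: W0.I2
cycle 5: W1.I2
cycle 6: W1.I3

Answer: 7 cycles, utilization 1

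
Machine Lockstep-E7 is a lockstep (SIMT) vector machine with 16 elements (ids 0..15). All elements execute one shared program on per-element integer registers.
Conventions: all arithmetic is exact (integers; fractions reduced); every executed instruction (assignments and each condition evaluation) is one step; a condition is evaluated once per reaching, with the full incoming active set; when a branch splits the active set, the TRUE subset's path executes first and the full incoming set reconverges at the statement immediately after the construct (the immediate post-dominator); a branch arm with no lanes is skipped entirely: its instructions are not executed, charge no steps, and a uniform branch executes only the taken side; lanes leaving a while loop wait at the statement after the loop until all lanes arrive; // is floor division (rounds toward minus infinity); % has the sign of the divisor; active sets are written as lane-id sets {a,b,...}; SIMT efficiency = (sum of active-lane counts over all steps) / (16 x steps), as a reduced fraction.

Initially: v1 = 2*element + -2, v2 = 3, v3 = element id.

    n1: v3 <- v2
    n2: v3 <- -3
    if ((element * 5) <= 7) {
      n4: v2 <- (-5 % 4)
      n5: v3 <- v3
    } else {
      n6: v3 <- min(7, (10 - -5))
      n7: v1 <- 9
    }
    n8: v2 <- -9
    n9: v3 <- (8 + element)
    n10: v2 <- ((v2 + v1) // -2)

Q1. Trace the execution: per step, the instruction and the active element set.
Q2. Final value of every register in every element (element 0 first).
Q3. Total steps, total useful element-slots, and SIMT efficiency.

step 0: v3 <- v2                     {0,1,2,3,4,5,6,7,8,9,10,11,12,13,14,15}
step 1: v3 <- -3                     {0,1,2,3,4,5,6,7,8,9,10,11,12,13,14,15}
step 2: eval ((element * 5) <= 7)    {0,1,2,3,4,5,6,7,8,9,10,11,12,13,14,15}
step 3: v2 <- (-5 % 4)               {0,1}
step 4: v3 <- v3                     {0,1}
step 5: v3 <- min(7, (10 - -5))      {2,3,4,5,6,7,8,9,10,11,12,13,14,15}
step 6: v1 <- 9                      {2,3,4,5,6,7,8,9,10,11,12,13,14,15}
step 7: v2 <- -9                     {0,1,2,3,4,5,6,7,8,9,10,11,12,13,14,15}
step 8: v3 <- (8 + element)          {0,1,2,3,4,5,6,7,8,9,10,11,12,13,14,15}
step 9: v2 <- ((v2 + v1) // -2)      {0,1,2,3,4,5,6,7,8,9,10,11,12,13,14,15}

Answer: 10 steps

v1: -2,0,9,9,9,9,9,9,9,9,9,9,9,9,9,9
v2: 5,4,0,0,0,0,0,0,0,0,0,0,0,0,0,0
v3: 8,9,10,11,12,13,14,15,16,17,18,19,20,21,22,23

steps = 10; useful = 128; efficiency = 128/160 = 4/5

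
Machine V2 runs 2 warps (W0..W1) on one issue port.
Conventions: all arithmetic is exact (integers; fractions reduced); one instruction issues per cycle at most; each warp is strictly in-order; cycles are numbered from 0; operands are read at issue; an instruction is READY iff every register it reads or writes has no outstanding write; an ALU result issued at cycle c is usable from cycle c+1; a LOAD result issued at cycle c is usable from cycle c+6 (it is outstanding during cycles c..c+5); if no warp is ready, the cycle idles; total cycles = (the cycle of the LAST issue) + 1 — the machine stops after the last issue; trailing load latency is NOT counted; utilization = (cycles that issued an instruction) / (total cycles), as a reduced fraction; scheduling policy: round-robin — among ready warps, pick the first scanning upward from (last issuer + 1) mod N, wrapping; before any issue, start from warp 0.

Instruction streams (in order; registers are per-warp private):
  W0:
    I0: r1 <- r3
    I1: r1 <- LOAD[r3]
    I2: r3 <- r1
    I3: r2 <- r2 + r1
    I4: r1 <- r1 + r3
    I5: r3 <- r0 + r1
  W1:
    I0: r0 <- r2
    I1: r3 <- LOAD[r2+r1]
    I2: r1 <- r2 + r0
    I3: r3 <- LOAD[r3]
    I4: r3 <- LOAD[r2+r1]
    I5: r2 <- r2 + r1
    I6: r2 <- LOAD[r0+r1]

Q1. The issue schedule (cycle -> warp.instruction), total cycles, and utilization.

cycle 0: W0.I0
cycle 1: W1.I0
cycle 2: W0.I1
cycle 3: W1.I1
cycle 4: W1.I2
cycle 5: idle
cycle 6: idle
cycle 7: idle
cycle 8: W0.I2
cycle 9: W1.I3
cycle 10: W0.I3
cycle 11: W0.I4
cycle 12: W0.I5
cycle 13: idle
cycle 14: idle
cycle 15: W1.I4
cycle 16: W1.I5
cycle 17: W1.I6

Answer: 18 cycles, utilization 13/18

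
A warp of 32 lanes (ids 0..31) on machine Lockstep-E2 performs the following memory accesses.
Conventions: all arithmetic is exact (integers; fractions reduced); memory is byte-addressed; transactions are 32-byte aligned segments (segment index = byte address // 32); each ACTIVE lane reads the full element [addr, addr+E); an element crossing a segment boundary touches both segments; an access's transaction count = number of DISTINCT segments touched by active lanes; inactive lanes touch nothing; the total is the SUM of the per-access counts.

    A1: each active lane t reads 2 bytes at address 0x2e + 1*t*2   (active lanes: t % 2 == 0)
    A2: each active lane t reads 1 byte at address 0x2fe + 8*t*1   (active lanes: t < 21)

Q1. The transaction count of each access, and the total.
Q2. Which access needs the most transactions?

A1: 3 transactions
A2: 6 transactions

Answer: 3,6; total 9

Answer: A2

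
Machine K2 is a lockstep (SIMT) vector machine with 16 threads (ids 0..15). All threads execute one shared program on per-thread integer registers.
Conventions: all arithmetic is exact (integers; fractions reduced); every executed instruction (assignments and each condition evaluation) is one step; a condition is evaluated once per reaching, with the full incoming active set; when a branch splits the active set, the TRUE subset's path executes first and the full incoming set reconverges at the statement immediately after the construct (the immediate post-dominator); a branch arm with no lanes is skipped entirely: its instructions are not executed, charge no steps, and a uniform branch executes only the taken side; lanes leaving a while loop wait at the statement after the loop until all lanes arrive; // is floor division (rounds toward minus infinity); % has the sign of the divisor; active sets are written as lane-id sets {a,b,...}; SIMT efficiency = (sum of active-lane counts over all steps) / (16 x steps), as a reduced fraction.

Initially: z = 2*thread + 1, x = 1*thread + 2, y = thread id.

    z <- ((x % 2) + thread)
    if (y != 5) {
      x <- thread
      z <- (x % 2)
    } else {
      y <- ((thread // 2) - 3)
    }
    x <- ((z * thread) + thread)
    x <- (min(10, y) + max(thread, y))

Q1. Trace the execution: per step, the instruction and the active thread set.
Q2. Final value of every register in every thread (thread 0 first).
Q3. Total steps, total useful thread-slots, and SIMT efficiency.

step 0: z <- ((x % 2) + thread)      {0,1,2,3,4,5,6,7,8,9,10,11,12,13,14,15}
step 1: eval (y != 5)                {0,1,2,3,4,5,6,7,8,9,10,11,12,13,14,15}
step 2: x <- thread                  {0,1,2,3,4,6,7,8,9,10,11,12,13,14,15}
step 3: z <- (x % 2)                 {0,1,2,3,4,6,7,8,9,10,11,12,13,14,15}
step 4: y <- ((thread // 2) - 3)     {5}
step 5: x <- ((z * thread) + thread) {0,1,2,3,4,5,6,7,8,9,10,11,12,13,14,15}
step 6: x <- (min(10, y) + max(thread, y)) {0,1,2,3,4,5,6,7,8,9,10,11,12,13,14,15}

Answer: 7 steps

z: 0,1,0,1,0,6,0,1,0,1,0,1,0,1,0,1
x: 0,2,4,6,8,4,12,14,16,18,20,21,22,23,24,25
y: 0,1,2,3,4,-1,6,7,8,9,10,11,12,13,14,15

steps = 7; useful = 95; efficiency = 95/112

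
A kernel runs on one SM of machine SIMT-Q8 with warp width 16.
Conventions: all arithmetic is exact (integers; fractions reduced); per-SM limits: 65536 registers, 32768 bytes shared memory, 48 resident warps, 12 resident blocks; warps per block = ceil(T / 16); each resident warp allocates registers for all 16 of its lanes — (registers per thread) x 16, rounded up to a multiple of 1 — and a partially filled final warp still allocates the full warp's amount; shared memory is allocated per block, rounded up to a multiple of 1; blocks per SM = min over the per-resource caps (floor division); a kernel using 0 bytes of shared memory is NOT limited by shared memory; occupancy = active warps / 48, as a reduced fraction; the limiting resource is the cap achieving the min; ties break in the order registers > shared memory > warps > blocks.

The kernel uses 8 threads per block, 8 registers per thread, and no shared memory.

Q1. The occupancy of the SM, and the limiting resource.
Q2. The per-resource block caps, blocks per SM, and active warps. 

Answer: occupancy 1/4, limited by blocks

registers: 512 blocks
shared memory: no limit (kernel uses none)
warps: 48 blocks
blocks: 12 blocks

Answer: 12 blocks, 12 active warps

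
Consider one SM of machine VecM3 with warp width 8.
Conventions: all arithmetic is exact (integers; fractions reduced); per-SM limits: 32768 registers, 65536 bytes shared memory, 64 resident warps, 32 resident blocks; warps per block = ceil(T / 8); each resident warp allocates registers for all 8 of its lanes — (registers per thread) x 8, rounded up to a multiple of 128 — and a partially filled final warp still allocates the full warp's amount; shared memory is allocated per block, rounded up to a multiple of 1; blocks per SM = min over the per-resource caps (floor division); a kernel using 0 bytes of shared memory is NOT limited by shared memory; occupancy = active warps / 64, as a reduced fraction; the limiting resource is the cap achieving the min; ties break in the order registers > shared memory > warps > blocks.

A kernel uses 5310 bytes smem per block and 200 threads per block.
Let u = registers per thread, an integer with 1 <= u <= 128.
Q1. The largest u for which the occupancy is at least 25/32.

Answer: u = 80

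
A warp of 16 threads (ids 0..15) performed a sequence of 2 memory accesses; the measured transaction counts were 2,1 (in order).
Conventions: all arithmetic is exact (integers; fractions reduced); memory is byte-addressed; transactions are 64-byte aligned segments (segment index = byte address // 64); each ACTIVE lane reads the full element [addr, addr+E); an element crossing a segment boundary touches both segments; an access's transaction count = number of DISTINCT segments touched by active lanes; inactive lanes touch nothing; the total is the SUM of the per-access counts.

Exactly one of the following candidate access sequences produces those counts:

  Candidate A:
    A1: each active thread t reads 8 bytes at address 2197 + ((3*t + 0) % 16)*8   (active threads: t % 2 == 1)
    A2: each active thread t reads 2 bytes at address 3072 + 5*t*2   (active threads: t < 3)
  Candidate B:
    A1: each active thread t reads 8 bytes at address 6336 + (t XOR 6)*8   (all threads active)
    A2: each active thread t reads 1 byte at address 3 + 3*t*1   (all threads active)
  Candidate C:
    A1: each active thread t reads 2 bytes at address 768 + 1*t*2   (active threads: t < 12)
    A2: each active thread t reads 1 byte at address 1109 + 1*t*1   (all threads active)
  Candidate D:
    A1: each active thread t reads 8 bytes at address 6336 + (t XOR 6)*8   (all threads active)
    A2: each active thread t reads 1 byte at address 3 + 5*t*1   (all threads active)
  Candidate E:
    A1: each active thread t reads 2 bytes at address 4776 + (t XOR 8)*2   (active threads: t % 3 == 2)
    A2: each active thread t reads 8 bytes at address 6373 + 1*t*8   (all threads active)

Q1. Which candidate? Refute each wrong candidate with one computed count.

A: A1 gives 3 transactions, not 2
C: A1 gives 1 transaction, not 2
D: A2 gives 2 transactions, not 1
E: A2 gives 3 transactions, not 1
B: all counts match (2,1)

Answer: B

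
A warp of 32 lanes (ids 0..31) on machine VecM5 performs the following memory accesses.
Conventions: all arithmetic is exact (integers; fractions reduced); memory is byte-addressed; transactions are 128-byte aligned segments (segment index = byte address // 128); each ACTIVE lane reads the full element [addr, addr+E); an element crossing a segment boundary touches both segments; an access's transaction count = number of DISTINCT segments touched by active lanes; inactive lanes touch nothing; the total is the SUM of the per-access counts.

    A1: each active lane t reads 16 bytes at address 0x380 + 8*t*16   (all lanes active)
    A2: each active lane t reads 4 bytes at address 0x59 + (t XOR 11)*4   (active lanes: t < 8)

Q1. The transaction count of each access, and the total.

A1: 32 transactions
A2: 2 transactions

Answer: 32,2; total 34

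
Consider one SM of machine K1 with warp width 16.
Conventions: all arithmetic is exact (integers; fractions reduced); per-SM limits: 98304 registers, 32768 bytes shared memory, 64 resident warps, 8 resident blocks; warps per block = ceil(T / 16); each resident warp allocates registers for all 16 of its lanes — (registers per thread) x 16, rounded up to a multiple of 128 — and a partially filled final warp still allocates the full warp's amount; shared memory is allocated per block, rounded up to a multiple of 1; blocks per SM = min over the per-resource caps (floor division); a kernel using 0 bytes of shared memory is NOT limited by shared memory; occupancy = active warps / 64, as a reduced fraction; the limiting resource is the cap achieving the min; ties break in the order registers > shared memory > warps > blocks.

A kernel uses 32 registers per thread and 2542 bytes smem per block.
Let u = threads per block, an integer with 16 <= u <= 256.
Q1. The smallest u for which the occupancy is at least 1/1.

Answer: u = 113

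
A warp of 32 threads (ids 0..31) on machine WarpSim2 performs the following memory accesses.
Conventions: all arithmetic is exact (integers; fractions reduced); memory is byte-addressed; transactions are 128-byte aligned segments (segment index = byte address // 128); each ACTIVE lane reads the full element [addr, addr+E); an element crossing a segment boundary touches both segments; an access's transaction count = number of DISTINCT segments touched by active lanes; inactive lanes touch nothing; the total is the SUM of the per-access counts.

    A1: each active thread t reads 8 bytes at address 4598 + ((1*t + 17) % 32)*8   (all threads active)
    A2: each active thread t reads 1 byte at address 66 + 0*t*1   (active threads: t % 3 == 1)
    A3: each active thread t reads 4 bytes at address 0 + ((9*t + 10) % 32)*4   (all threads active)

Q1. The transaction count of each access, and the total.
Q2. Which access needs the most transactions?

A1: 3 transactions
A2: 1 transaction
A3: 1 transaction

Answer: 3,1,1; total 5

Answer: A1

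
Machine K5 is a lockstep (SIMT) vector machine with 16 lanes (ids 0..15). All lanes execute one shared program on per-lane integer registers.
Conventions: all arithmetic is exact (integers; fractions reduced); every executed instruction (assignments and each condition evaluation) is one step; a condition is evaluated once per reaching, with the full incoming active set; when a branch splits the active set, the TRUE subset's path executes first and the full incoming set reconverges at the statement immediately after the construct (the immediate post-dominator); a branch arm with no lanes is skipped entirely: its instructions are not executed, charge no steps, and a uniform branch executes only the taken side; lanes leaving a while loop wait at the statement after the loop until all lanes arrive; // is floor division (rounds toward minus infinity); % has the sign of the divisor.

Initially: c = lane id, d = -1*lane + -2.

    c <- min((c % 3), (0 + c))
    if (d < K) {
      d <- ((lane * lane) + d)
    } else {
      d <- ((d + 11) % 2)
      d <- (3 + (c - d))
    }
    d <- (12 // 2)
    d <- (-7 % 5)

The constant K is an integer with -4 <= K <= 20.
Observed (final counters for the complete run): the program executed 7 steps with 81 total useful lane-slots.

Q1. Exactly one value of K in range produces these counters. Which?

Answer: K = -2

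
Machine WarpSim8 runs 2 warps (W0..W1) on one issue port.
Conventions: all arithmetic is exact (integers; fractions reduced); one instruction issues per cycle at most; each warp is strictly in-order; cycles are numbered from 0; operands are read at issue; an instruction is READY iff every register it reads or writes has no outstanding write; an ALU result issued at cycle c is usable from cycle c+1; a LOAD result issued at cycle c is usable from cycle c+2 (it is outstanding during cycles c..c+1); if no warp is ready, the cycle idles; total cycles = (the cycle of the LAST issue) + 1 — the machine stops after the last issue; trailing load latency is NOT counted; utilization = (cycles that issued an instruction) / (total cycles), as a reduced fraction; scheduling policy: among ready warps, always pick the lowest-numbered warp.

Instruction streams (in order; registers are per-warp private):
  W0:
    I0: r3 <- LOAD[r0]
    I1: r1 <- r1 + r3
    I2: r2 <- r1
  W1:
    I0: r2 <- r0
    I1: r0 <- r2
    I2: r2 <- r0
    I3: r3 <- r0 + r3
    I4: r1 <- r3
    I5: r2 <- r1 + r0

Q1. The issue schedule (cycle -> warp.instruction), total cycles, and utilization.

cycle 0: W0.I0
cycle 1: W1.I0
cycle 2: W0.I1
cycle 3: W0.I2
cycle 4: W1.I1
cycle 5: W1.I2
cycle 6: W1.I3
cycle 7: W1.I4
cycle 8: W1.I5

Answer: 9 cycles, utilization 1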